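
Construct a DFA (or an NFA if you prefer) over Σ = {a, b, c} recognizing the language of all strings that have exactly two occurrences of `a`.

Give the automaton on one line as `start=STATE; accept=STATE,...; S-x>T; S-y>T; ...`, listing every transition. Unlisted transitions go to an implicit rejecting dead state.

Only the number of `a`s matters, and only up to 3. Make a chain q0 → q1 → q2 → q3 advanced by each `a` (with q3 absorbing); every other symbol self-loops. The accepting set is {q2}.
4 states suffice.
        a   b   c  
>  q0   q1  q0  q0 
   q1   q2  q1  q1 
 * q2   q3  q2  q2 
   q3   q3  q3  q3 
(> = start, * = accepting)

start=q0; accept=q2; q0-a>q1; q0-b>q0; q0-c>q0; q1-a>q2; q1-b>q1; q1-c>q1; q2-a>q3; q2-b>q2; q2-c>q2; q3-a>q3; q3-b>q3; q3-c>q3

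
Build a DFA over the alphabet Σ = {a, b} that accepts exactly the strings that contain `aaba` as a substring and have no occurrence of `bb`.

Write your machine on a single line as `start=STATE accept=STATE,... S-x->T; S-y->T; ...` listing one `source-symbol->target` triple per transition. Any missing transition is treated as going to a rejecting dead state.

start=q0; accept=q7,q9; q0-a->q1; q0-b->q2; q1-a->q3; q1-b->q2; q2-a->q1; q2-b->q4; q3-a->q3; q3-b->q5; q4-a->q6; q4-b->q4; q5-a->q7; q5-b->q4; q6-a->q8; q6-b->q4; q7-a->q7; q7-b->q9; q8-a->q8; q8-b->q10; q9-a->q7; q9-b->q11; q10-a->q11; q10-b->q4; q11-a->q11; q11-b->q11

Run two small machines in parallel and take their product. One (5 states) tracks whether and how much of `aaba` has been seen; the other (3 states) tracks partial matches of the forbidden pattern `bb`. Each combined state is a pair, one component from each; accept when both components accept.
          a    b  
>  q0     q1   q2 
   q1     q3   q2 
   q2     q1   q4 
   q3     q3   q5 
   q4     q6   q4 
   q5     q7   q4 
   q6     q8   q4 
 * q7     q7   q9 
   q8     q8  q10 
 * q9     q7  q11 
   q10   q11   q4 
   q11   q11  q11 
(> = start, * = accepting)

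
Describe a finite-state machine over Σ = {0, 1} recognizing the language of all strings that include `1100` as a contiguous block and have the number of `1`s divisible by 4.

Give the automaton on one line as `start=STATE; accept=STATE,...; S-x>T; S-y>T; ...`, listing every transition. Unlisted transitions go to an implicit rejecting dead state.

start=S0; accept=S17; S0-0>S0; S0-1>S1; S1-0>S2; S1-1>S3; S2-0>S2; S2-1>S4; S3-0>S5; S3-1>S6; S4-0>S7; S4-1>S6; S5-0>S8; S5-1>S9; S6-0>S10; S6-1>S11; S7-0>S7; S7-1>S9; S8-0>S8; S8-1>S12; S9-0>S13; S9-1>S11; S10-0>S12; S10-1>S14; S11-0>S15; S11-1>S16; S12-0>S12; S12-1>S17; S13-0>S13; S13-1>S14; S14-0>S0; S14-1>S16; S15-0>S17; S15-1>S1; S16-0>S18; S16-1>S3; S17-0>S17; S17-1>S19; S18-0>S19; S18-1>S4; S19-0>S19; S19-1>S8

Build one automaton per condition and run them in lockstep. One (5 states) tracks whether and how much of `1100` has been seen; the other (4 states) tracks the count of `1`s modulo 4. Each combined state is a pair, one component from each; accept when both components accept.
With 20 states:
          0    1  
>  S0     S0   S1 
   S1     S2   S3 
   S2     S2   S4 
   S3     S5   S6 
   S4     S7   S6 
   S5     S8   S9 
   S6    S10  S11 
   S7     S7   S9 
   S8     S8  S12 
   S9    S13  S11 
   S10   S12  S14 
   S11   S15  S16 
   S12   S12  S17 
   S13   S13  S14 
   S14    S0  S16 
   S15   S17   S1 
   S16   S18   S3 
 * S17   S17  S19 
   S18   S19   S4 
   S19   S19   S8 
(> = start, * = accepting)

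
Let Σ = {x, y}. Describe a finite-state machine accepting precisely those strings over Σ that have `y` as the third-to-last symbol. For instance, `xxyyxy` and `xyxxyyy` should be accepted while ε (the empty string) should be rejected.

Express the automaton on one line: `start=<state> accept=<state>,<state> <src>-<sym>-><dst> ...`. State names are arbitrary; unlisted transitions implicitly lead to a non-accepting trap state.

start=s0 accept=s11,s12,s13,s14 s0-x->s1 s0-y->s2 s1-x->s3 s1-y->s4 s2-x->s5 s2-y->s6 s3-x->s7 s3-y->s8 s4-x->s9 s4-y->s10 s5-x->s11 s5-y->s12 s6-x->s13 s6-y->s14 s7-x->s7 s7-y->s8 s8-x->s9 s8-y->s10 s9-x->s11 s9-y->s12 s10-x->s13 s10-y->s14 s11-x->s7 s11-y->s8 s12-x->s9 s12-y->s10 s13-x->s11 s13-y->s12 s14-x->s13 s14-y->s14

Because acceptance depends on a position counted from the end, the machine has to buffer the most recent 3 symbols. Make each state the string of the last up-to-3 symbols read; on input `x` shift the window left and append `x`. Accept when the buffered window has length 3 and begins with `y`.
          x    y  
>  s0     s1   s2 
   s1     s3   s4 
   s2     s5   s6 
   s3     s7   s8 
   s4     s9  s10 
   s5    s11  s12 
   s6    s13  s14 
   s7     s7   s8 
   s8     s9  s10 
   s9    s11  s12 
   s10   s13  s14 
 * s11    s7   s8 
 * s12    s9  s10 
 * s13   s11  s12 
 * s14   s13  s14 
(> = start, * = accepting)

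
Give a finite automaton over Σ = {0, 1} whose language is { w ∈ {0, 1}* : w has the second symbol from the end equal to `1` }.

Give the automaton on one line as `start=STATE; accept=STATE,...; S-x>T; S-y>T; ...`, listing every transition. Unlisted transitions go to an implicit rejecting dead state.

start=q0; accept=q5,q6; q0-0>q1; q0-1>q2; q1-0>q3; q1-1>q4; q2-0>q5; q2-1>q6; q3-0>q3; q3-1>q4; q4-0>q5; q4-1>q6; q5-0>q3; q5-1>q4; q6-0>q5; q6-1>q6

Because acceptance depends on a position counted from the end, the machine has to buffer the most recent 2 symbols. Make each state the string of the last up-to-2 symbols read; on input `x` shift the window left and append `x`. Accept when the buffered window has length 2 and begins with `1`.
        0   1  
>  q0   q1  q2 
   q1   q3  q4 
   q2   q5  q6 
   q3   q3  q4 
   q4   q5  q6 
 * q5   q3  q4 
 * q6   q5  q6 
(> = start, * = accepting)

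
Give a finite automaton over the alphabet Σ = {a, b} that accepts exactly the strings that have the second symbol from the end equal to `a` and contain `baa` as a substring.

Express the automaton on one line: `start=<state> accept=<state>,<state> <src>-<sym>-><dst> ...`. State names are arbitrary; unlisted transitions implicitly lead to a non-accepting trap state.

Handle the two conditions separately and then intersect. The first has 7 states tracking the last 2 symbols read; the second has 4 states tracking whether and how much of `baa` has been seen. A product state is a pair (one from each), accepting exactly when both do. After merging equivalent states the machine shrinks.
With 7 states:
        a   b  
>  S0   S0  S1 
   S1   S2  S1 
   S2   S3  S1 
 * S3   S3  S4 
 * S4   S5  S6 
   S5   S3  S4 
   S6   S5  S6 
(> = start, * = accepting)

start=S0 accept=S3,S4 S0-a->S0 S0-b->S1 S1-a->S2 S1-b->S1 S2-a->S3 S2-b->S1 S3-a->S3 S3-b->S4 S4-a->S5 S4-b->S6 S5-a->S3 S5-b->S4 S6-a->S5 S6-b->S6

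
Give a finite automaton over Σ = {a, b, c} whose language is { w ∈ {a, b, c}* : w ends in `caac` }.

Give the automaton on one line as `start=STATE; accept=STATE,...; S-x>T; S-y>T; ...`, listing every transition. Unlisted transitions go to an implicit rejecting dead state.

Remember how much of `caac` the current input suffix matches. State q0 means no match yet; q1 means the last symbol is `c`; q2 means the last 2 symbols are `ca`; q3 means the last 3 symbols are `caa`; q4 means the last 4 symbols are `caac`. Only q4 accepts. On a mismatch, fall back to the longest proper suffix that is still a prefix of `caac`.
5 states suffice.
        a   b   c  
>  q0   q0  q0  q1 
   q1   q2  q0  q1 
   q2   q3  q0  q1 
   q3   q0  q0  q4 
 * q4   q2  q0  q1 
(> = start, * = accepting)

start=q0; accept=q4; q0-a>q0; q0-b>q0; q0-c>q1; q1-a>q2; q1-b>q0; q1-c>q1; q2-a>q3; q2-b>q0; q2-c>q1; q3-a>q0; q3-b>q0; q3-c>q4; q4-a>q2; q4-b>q0; q4-c>q1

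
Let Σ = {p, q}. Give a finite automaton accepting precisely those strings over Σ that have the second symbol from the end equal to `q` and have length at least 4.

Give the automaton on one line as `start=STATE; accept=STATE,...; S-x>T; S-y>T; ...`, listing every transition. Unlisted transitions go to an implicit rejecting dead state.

start=S0; accept=S4,S5; S0-p>S1; S0-q>S1; S1-p>S2; S1-q>S2; S2-p>S2; S2-q>S3; S3-p>S4; S3-q>S5; S4-p>S2; S4-q>S3; S5-p>S4; S5-q>S5

Build one automaton per condition and run them in lockstep. One (7 states) tracks the last 2 symbols read; the other (6 states) tracks the input length, saturating at 5. Each combined state is a pair, one component from each; accept when both components accept. After merging equivalent states the machine shrinks.
With 6 states:
        p   q  
>  S0   S1  S1 
   S1   S2  S2 
   S2   S2  S3 
   S3   S4  S5 
 * S4   S2  S3 
 * S5   S4  S5 
(> = start, * = accepting)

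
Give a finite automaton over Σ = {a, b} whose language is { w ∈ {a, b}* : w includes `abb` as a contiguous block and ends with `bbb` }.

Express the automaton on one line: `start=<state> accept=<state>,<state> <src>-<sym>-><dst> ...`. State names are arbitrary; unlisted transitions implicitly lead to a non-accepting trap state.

Run two small machines in parallel and take their product. One (4 states) tracks whether and how much of `abb` has been seen; the other (4 states) tracks how much of the suffix `bbb` has currently been matched. Each combined state is a pair, one component from each; accept when both components accept.
        a   b  
>  q0   q1  q2 
   q1   q1  q3 
   q2   q1  q4 
   q3   q1  q5 
   q4   q1  q6 
   q5   q7  q8 
   q6   q1  q6 
   q7   q7  q9 
 * q8   q7  q8 
   q9   q7  q5 
(> = start, * = accepting)

start=q0 accept=q8 q0-a->q1 q0-b->q2 q1-a->q1 q1-b->q3 q2-a->q1 q2-b->q4 q3-a->q1 q3-b->q5 q4-a->q1 q4-b->q6 q5-a->q7 q5-b->q8 q6-a->q1 q6-b->q6 q7-a->q7 q7-b->q9 q8-a->q7 q8-b->q8 q9-a->q7 q9-b->q5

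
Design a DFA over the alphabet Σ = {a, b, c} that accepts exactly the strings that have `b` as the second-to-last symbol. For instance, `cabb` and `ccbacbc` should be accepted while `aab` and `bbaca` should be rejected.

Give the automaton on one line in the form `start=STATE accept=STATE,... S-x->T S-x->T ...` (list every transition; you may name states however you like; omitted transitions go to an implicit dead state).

A DFA must remember the last 2 symbols (since which symbol is second-to-last isn't known until the input ends). Use one state per possible window of the last ≤2 symbols; accept from those whose window starts with `b`.
A 13-state machine:
          a    b    c  
>  q0     q1   q2   q3 
   q1     q4   q5   q6 
   q2     q7   q8   q9 
   q3    q10  q11  q12 
   q4     q4   q5   q6 
   q5     q7   q8   q9 
   q6    q10  q11  q12 
 * q7     q4   q5   q6 
 * q8     q7   q8   q9 
 * q9    q10  q11  q12 
   q10    q4   q5   q6 
   q11    q7   q8   q9 
   q12   q10  q11  q12 
(> = start, * = accepting)

start=q0 accept=q7,q8,q9 q0-a->q1 q0-b->q2 q0-c->q3 q1-a->q4 q1-b->q5 q1-c->q6 q2-a->q7 q2-b->q8 q2-c->q9 q3-a->q10 q3-b->q11 q3-c->q12 q4-a->q4 q4-b->q5 q4-c->q6 q5-a->q7 q5-b->q8 q5-c->q9 q6-a->q10 q6-b->q11 q6-c->q12 q7-a->q4 q7-b->q5 q7-c->q6 q8-a->q7 q8-b->q8 q8-c->q9 q9-a->q10 q9-b->q11 q9-c->q12 q10-a->q4 q10-b->q5 q10-c->q6 q11-a->q7 q11-b->q8 q11-c->q9 q12-a->q10 q12-b->q11 q12-c->q12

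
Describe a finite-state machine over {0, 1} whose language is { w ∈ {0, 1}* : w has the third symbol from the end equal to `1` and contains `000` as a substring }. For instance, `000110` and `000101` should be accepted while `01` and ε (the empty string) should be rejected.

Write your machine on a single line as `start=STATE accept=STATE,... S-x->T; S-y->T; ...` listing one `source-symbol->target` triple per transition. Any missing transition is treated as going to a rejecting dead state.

Handle the two conditions separately and then intersect. One (15 states) tracks the last 3 symbols read; the other (4 states) tracks whether and how much of `000` has been seen. Each combined state is a pair, one component from each; accept when both components accept. Equivalent product states are then merged.
An 11-state machine:
          0    1  
>  s0     s1   s0 
   s1     s2   s0 
   s2     s3   s0 
   s3     s3   s4 
   s4     s5   s6 
   s5     s7   s8 
   s6     s9  s10 
 * s7     s3   s4 
 * s8     s5   s6 
 * s9     s7   s8 
 * s10    s9  s10 
(> = start, * = accepting)

start=s0; accept=s7,s8,s9,s10; s0-0->s1; s0-1->s0; s1-0->s2; s1-1->s0; s2-0->s3; s2-1->s0; s3-0->s3; s3-1->s4; s4-0->s5; s4-1->s6; s5-0->s7; s5-1->s8; s6-0->s9; s6-1->s10; s7-0->s3; s7-1->s4; s8-0->s5; s8-1->s6; s9-0->s7; s9-1->s8; s10-0->s9; s10-1->s10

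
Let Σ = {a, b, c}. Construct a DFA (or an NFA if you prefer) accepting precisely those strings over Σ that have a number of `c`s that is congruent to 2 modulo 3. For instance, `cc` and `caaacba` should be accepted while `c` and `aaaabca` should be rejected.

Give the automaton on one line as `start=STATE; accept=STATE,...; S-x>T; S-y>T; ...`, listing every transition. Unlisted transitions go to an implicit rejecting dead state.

start=s0; accept=s2; s0-a>s0; s0-b>s0; s0-c>s1; s1-a>s1; s1-b>s1; s1-c>s2; s2-a>s2; s2-b>s2; s2-c>s0

The only thing that matters is how many `c`s have appeared, reduced mod 3. Use one state per residue: s0 for 0, …, s2 for 2. Reading `c` moves to the next residue; anything else stays put. s2 is accepting.
With 3 states:
        a   b   c  
>  s0   s0  s0  s1 
   s1   s1  s1  s2 
 * s2   s2  s2  s0 
(> = start, * = accepting)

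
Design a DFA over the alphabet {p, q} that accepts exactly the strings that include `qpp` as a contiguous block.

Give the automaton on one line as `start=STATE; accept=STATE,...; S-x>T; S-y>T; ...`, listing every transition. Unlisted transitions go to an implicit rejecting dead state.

Track how much of `qpp` has been matched so far: state A is no progress, D is the absorbing accept state reached once `qpp` has occurred. Intermediate states record partial matches; on a mismatch, fall back to the longest reusable overlap.
A 4-state machine:
       p  q 
>  A   A  B 
   B   C  B 
   C   D  B 
 * D   D  D 
(> = start, * = accepting)

start=A; accept=D; A-p>A; A-q>B; B-p>C; B-q>B; C-p>D; C-q>B; D-p>D; D-q>D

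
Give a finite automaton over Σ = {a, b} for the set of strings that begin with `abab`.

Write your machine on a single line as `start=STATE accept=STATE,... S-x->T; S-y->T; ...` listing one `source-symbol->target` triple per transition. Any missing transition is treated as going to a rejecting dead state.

Walk along `abab` while the input agrees: from S0 take `a` to S1, and so on. Any deviation drops to the rejecting sink S5. Once S4 is reached the prefix is confirmed and every continuation is accepted.
6 states suffice.
        a   b  
>  S0   S1  S5 
   S1   S5  S2 
   S2   S3  S5 
   S3   S5  S4 
 * S4   S4  S4 
   S5   S5  S5 
(> = start, * = accepting)

start=S0; accept=S4; S0-a->S1; S0-b->S5; S1-a->S5; S1-b->S2; S2-a->S3; S2-b->S5; S3-a->S5; S3-b->S4; S4-a->S4; S4-b->S4; S5-a->S5; S5-b->S5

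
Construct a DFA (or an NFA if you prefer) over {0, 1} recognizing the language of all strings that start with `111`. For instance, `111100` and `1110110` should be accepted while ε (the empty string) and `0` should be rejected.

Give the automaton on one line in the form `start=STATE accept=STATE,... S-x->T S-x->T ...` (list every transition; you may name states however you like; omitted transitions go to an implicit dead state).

Check the first 3 symbols one by one: q0 through q2 record how many have matched `111` so far; any wrong symbol goes to the dead state q4. After all 3 match we enter the accepting sink q3.
5 states suffice.
        0   1  
>  q0   q4  q1 
   q1   q4  q2 
   q2   q4  q3 
 * q3   q3  q3 
   q4   q4  q4 
(> = start, * = accepting)

start=q0 accept=q3 q0-0->q4 q0-1->q1 q1-0->q4 q1-1->q2 q2-0->q4 q2-1->q3 q3-0->q3 q3-1->q3 q4-0->q4 q4-1->q4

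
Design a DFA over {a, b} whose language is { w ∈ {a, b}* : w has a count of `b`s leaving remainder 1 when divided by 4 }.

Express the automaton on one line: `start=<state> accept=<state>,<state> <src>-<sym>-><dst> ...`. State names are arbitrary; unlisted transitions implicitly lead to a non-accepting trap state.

start=S0 accept=S1 S0-a->S0 S0-b->S1 S1-a->S1 S1-b->S2 S2-a->S2 S2-b->S3 S3-a->S3 S3-b->S0

Keep the running count of `b`s modulo 4: each `b` advances along the cycle S0 → S1 → S2 → S3 → S0 while other symbols loop. Accept at S1.
        a   b  
>  S0   S0  S1 
 * S1   S1  S2 
   S2   S2  S3 
   S3   S3  S0 
(> = start, * = accepting)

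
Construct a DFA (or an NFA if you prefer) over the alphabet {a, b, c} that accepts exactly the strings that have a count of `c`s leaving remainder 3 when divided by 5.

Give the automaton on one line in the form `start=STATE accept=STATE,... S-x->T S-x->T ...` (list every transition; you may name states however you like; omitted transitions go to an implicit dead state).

The only thing that matters is how many `c`s have appeared, reduced mod 5. Use one state per residue: s0 for 0, …, s4 for 4. Reading `c` moves to the next residue; anything else stays put. s3 is accepting.
5 states suffice.
        a   b   c  
>  s0   s0  s0  s1 
   s1   s1  s1  s2 
   s2   s2  s2  s3 
 * s3   s3  s3  s4 
   s4   s4  s4  s0 
(> = start, * = accepting)

start=s0 accept=s3 s0-a->s0 s0-b->s0 s0-c->s1 s1-a->s1 s1-b->s1 s1-c->s2 s2-a->s2 s2-b->s2 s2-c->s3 s3-a->s3 s3-b->s3 s3-c->s4 s4-a->s4 s4-b->s4 s4-c->s0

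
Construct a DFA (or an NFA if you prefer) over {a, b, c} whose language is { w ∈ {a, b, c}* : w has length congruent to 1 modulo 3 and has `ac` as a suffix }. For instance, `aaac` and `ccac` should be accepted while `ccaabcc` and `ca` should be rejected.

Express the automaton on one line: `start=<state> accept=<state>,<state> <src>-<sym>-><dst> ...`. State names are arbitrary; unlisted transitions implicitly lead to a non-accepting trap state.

Run two small machines in parallel and take their product. One (3 states) tracks the input length modulo 3; the other (3 states) tracks how much of the suffix `ac` has currently been matched. Each combined state is a pair, one component from each; accept when both components accept.
With 9 states:
        a   b   c  
>  S0   S1  S2  S2 
   S1   S3  S4  S5 
   S2   S3  S4  S4 
   S3   S6  S0  S7 
   S4   S6  S0  S0 
   S5   S6  S0  S0 
   S6   S1  S2  S8 
   S7   S1  S2  S2 
 * S8   S3  S4  S4 
(> = start, * = accepting)

start=S0 accept=S8 S0-a->S1 S0-b->S2 S0-c->S2 S1-a->S3 S1-b->S4 S1-c->S5 S2-a->S3 S2-b->S4 S2-c->S4 S3-a->S6 S3-b->S0 S3-c->S7 S4-a->S6 S4-b->S0 S4-c->S0 S5-a->S6 S5-b->S0 S5-c->S0 S6-a->S1 S6-b->S2 S6-c->S8 S7-a->S1 S7-b->S2 S7-c->S2 S8-a->S3 S8-b->S4 S8-c->S4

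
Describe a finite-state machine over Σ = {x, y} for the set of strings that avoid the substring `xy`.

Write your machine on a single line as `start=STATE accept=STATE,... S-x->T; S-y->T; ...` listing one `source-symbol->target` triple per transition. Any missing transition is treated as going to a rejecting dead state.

start=A; accept=A,B; A-x->B; A-y->A; B-x->B; B-y->C; C-x->C; C-y->C

This is the complement of 'contains `xy`'. Use the same substring-matching states — A through C holding how much of `xy` has just been matched — but flip the accepting set: everything except the trap C accepts.
3 states suffice.
       x  y 
>* A   B  A 
 * B   B  C 
   C   C  C 
(> = start, * = accepting)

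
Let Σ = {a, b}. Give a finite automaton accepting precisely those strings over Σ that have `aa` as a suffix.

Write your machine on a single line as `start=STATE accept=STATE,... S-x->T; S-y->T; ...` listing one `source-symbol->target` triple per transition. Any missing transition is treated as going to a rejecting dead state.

Let each state record the length of the longest suffix of the input read so far that is also a prefix of `aa`. S1 means the last symbol is `a`; S2 means the last 2 symbols are `aa`. Accept only at S2, where the string currently ends in `aa`.
        a   b  
>  S0   S1  S0 
   S1   S2  S0 
 * S2   S2  S0 
(> = start, * = accepting)

start=S0; accept=S2; S0-a->S1; S0-b->S0; S1-a->S2; S1-b->S0; S2-a->S2; S2-b->S0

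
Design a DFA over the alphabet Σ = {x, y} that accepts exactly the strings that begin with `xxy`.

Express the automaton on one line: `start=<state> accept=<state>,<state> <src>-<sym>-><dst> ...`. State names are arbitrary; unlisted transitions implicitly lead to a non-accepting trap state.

Check the first 3 symbols one by one: S0 through S2 record how many have matched `xxy` so far; any wrong symbol goes to the dead state S4. After all 3 match we enter the accepting sink S3.
A 5-state machine:
        x   y  
>  S0   S1  S4 
   S1   S2  S4 
   S2   S4  S3 
 * S3   S3  S3 
   S4   S4  S4 
(> = start, * = accepting)

start=S0 accept=S3 S0-x->S1 S0-y->S4 S1-x->S2 S1-y->S4 S2-x->S4 S2-y->S3 S3-x->S3 S3-y->S3 S4-x->S4 S4-y->S4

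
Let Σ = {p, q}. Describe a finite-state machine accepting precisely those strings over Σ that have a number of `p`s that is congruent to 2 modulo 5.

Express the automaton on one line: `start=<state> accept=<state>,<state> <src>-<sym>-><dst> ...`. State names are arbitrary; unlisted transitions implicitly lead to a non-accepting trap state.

The only thing that matters is how many `p`s have appeared, reduced mod 5. Use one state per residue: A for 0, …, E for 4. Reading `p` moves to the next residue; anything else stays put. C is accepting.
With 5 states:
       p  q 
>  A   B  A 
   B   C  B 
 * C   D  C 
   D   E  D 
   E   A  E 
(> = start, * = accepting)

start=A accept=C A-p->B A-q->A B-p->C B-q->B C-p->D C-q->C D-p->E D-q->D E-p->A E-q->E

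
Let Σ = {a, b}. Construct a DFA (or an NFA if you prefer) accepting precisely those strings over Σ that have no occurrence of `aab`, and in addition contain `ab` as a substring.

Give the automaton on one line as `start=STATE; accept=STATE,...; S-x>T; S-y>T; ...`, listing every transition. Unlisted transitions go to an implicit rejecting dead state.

start=q0; accept=q3,q4,q5; q0-a>q1; q0-b>q0; q1-a>q2; q1-b>q3; q2-a>q2; q2-b>q2; q3-a>q4; q3-b>q3; q4-a>q5; q4-b>q3; q5-a>q5; q5-b>q2

Run two small machines in parallel and take their product. One (4 states) tracks partial matches of the forbidden pattern `aab`; the other (3 states) tracks whether and how much of `ab` has been seen. Each combined state is a pair, one component from each; accept when both components accept. After merging equivalent states the machine shrinks.
A 6-state machine:
        a   b  
>  q0   q1  q0 
   q1   q2  q3 
   q2   q2  q2 
 * q3   q4  q3 
 * q4   q5  q3 
 * q5   q5  q2 
(> = start, * = accepting)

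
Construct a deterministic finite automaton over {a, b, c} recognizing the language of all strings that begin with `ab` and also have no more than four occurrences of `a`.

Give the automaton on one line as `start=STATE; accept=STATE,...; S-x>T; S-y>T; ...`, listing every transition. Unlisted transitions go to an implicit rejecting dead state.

Run two small machines in parallel and take their product. One (4 states) tracks whether the input so far still matches the prefix `ab`; the other (6 states) tracks the count of `a`s, saturating at 5. Each combined state is a pair, one component from each; accept when both components accept. Equivalent product states are then merged.
With 7 states:
        a   b   c  
>  S0   S1  S2  S2 
   S1   S2  S3  S2 
   S2   S2  S2  S2 
 * S3   S4  S3  S3 
 * S4   S5  S4  S4 
 * S5   S6  S5  S5 
 * S6   S2  S6  S6 
(> = start, * = accepting)

start=S0; accept=S3,S4,S5,S6; S0-a>S1; S0-b>S2; S0-c>S2; S1-a>S2; S1-b>S3; S1-c>S2; S2-a>S2; S2-b>S2; S2-c>S2; S3-a>S4; S3-b>S3; S3-c>S3; S4-a>S5; S4-b>S4; S4-c>S4; S5-a>S6; S5-b>S5; S5-c>S5; S6-a>S2; S6-b>S6; S6-c>S6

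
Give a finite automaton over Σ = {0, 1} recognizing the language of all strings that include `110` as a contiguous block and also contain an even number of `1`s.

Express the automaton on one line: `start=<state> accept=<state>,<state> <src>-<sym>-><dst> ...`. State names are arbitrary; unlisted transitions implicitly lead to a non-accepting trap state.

Handle the two conditions separately and then intersect. The first has 4 states tracking whether and how much of `110` has been seen; the second has 2 states tracking the count of `1`s modulo 2. A product state is a pair (one from each), accepting exactly when both do.
An 8-state machine:
        0   1  
>  q0   q0  q1 
   q1   q2  q3 
   q2   q2  q4 
   q3   q5  q6 
   q4   q0  q6 
 * q5   q5  q7 
   q6   q7  q3 
   q7   q7  q5 
(> = start, * = accepting)

start=q0 accept=q5 q0-0->q0 q0-1->q1 q1-0->q2 q1-1->q3 q2-0->q2 q2-1->q4 q3-0->q5 q3-1->q6 q4-0->q0 q4-1->q6 q5-0->q5 q5-1->q7 q6-0->q7 q6-1->q3 q7-0->q7 q7-1->q5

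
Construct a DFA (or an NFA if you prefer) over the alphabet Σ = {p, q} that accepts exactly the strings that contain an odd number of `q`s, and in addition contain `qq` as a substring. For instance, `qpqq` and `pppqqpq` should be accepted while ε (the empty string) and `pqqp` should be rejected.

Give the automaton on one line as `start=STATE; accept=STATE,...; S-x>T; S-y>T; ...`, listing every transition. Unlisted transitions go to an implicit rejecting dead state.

start=S0; accept=S5; S0-p>S0; S0-q>S1; S1-p>S2; S1-q>S3; S2-p>S2; S2-q>S4; S3-p>S3; S3-q>S5; S4-p>S0; S4-q>S5; S5-p>S5; S5-q>S3

Run two small machines in parallel and take their product. The first has 2 states tracking the count of `q`s modulo 2; the second has 3 states tracking whether and how much of `qq` has been seen. A product state is a pair (one from each), accepting exactly when both do.
6 states suffice.
        p   q  
>  S0   S0  S1 
   S1   S2  S3 
   S2   S2  S4 
   S3   S3  S5 
   S4   S0  S5 
 * S5   S5  S3 
(> = start, * = accepting)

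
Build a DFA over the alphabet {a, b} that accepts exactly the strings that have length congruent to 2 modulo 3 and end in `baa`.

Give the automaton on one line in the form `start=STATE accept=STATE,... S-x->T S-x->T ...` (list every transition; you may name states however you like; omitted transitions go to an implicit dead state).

start=q0 accept=q5 q0-a->q1 q0-b->q1 q1-a->q2 q1-b->q2 q2-a->q0 q2-b->q3 q3-a->q4 q3-b->q1 q4-a->q5 q4-b->q2 q5-a->q0 q5-b->q3

Run two small machines in parallel and take their product. The first has 3 states tracking the input length modulo 3; the second has 4 states tracking how much of the suffix `baa` has currently been matched. A product state is a pair (one from each), accepting exactly when both do. Equivalent product states are then merged.
        a   b  
>  q0   q1  q1 
   q1   q2  q2 
   q2   q0  q3 
   q3   q4  q1 
   q4   q5  q2 
 * q5   q0  q3 
(> = start, * = accepting)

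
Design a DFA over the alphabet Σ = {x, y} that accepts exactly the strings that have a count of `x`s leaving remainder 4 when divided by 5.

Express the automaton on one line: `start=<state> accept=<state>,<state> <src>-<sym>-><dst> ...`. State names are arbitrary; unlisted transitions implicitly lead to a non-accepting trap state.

Keep the running count of `x`s modulo 5: each `x` advances along the cycle q0 → q1 → q2 → q3 → q4 → q0 while other symbols loop. Accept at q4.
A 5-state machine:
        x   y  
>  q0   q1  q0 
   q1   q2  q1 
   q2   q3  q2 
   q3   q4  q3 
 * q4   q0  q4 
(> = start, * = accepting)

start=q0 accept=q4 q0-x->q1 q0-y->q0 q1-x->q2 q1-y->q1 q2-x->q3 q2-y->q2 q3-x->q4 q3-y->q3 q4-x->q0 q4-y->q4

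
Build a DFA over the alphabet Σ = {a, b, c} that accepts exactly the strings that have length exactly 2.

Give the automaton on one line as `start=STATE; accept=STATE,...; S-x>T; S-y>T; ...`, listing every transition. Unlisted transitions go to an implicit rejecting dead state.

We only need to distinguish lengths 0, 1, …, 2, and '>2'. Chain s0 → s1 → s2 → s3 on every symbol, with s3 looping. Accepting states: {s2}.
        a   b   c  
>  s0   s1  s1  s1 
   s1   s2  s2  s2 
 * s2   s3  s3  s3 
   s3   s3  s3  s3 
(> = start, * = accepting)

start=s0; accept=s2; s0-a>s1; s0-b>s1; s0-c>s1; s1-a>s2; s1-b>s2; s1-c>s2; s2-a>s3; s2-b>s3; s2-c>s3; s3-a>s3; s3-b>s3; s3-c>s3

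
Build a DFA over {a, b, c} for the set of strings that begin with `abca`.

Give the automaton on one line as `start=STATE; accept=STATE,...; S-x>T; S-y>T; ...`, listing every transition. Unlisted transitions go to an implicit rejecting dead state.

Check the first 4 symbols one by one: q0 through q3 record how many have matched `abca` so far; any wrong symbol goes to the dead state q5. After all 4 match we enter the accepting sink q4.
        a   b   c  
>  q0   q1  q5  q5 
   q1   q5  q2  q5 
   q2   q5  q5  q3 
   q3   q4  q5  q5 
 * q4   q4  q4  q4 
   q5   q5  q5  q5 
(> = start, * = accepting)

start=q0; accept=q4; q0-a>q1; q0-b>q5; q0-c>q5; q1-a>q5; q1-b>q2; q1-c>q5; q2-a>q5; q2-b>q5; q2-c>q3; q3-a>q4; q3-b>q5; q3-c>q5; q4-a>q4; q4-b>q4; q4-c>q4; q5-a>q5; q5-b>q5; q5-c>q5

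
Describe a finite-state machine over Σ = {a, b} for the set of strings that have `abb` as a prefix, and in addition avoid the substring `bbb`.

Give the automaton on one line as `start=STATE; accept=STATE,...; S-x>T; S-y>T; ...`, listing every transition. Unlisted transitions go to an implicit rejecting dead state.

start=q0; accept=q6,q8,q10; q0-a>q1; q0-b>q2; q1-a>q3; q1-b>q4; q2-a>q3; q2-b>q5; q3-a>q3; q3-b>q2; q4-a>q3; q4-b>q6; q5-a>q3; q5-b>q7; q6-a>q8; q6-b>q9; q7-a>q7; q7-b>q7; q8-a>q8; q8-b>q10; q9-a>q9; q9-b>q9; q10-a>q8; q10-b>q6

Handle the two conditions separately and then intersect. The first has 5 states tracking whether the input so far still matches the prefix `abb`; the second has 4 states tracking partial matches of the forbidden pattern `bbb`. A product state is a pair (one from each), accepting exactly when both do.
With 11 states:
          a    b  
>  q0     q1   q2 
   q1     q3   q4 
   q2     q3   q5 
   q3     q3   q2 
   q4     q3   q6 
   q5     q3   q7 
 * q6     q8   q9 
   q7     q7   q7 
 * q8     q8  q10 
   q9     q9   q9 
 * q10    q8   q6 
(> = start, * = accepting)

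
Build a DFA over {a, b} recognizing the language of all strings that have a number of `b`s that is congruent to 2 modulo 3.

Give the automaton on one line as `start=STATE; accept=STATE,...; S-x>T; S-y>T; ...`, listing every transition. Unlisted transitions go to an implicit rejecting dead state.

start=q0; accept=q2; q0-a>q0; q0-b>q1; q1-a>q1; q1-b>q2; q2-a>q2; q2-b>q0

Keep the running count of `b`s modulo 3: each `b` advances along the cycle q0 → q1 → q2 → q0 while other symbols loop. Accept at q2.
With 3 states:
        a   b  
>  q0   q0  q1 
   q1   q1  q2 
 * q2   q2  q0 
(> = start, * = accepting)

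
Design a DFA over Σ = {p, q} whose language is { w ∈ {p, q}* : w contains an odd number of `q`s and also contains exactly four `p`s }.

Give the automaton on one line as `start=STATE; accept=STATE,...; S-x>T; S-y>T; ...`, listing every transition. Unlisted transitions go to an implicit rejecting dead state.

start=A; accept=K; A-p>B; A-q>C; B-p>D; B-q>E; C-p>E; C-q>A; D-p>F; D-q>G; E-p>G; E-q>B; F-p>H; F-q>I; G-p>I; G-q>D; H-p>J; H-q>K; I-p>K; I-q>F; J-p>J; J-q>J; K-p>J; K-q>H

Handle the two conditions separately and then intersect. The first has 2 states tracking the count of `q`s modulo 2; the second has 6 states tracking the count of `p`s, saturating at 5. A product state is a pair (one from each), accepting exactly when both do. Minimizing collapses redundant product states.
With 11 states:
       p  q 
>  A   B  C 
   B   D  E 
   C   E  A 
   D   F  G 
   E   G  B 
   F   H  I 
   G   I  D 
   H   J  K 
   I   K  F 
   J   J  J 
 * K   J  H 
(> = start, * = accepting)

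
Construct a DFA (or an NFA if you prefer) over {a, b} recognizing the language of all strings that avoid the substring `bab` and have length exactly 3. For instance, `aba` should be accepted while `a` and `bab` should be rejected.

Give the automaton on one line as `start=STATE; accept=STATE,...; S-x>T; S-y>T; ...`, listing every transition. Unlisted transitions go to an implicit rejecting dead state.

Build one automaton per condition and run them in lockstep. One (4 states) tracks partial matches of the forbidden pattern `bab`; the other (5 states) tracks the input length, saturating at 4. Each combined state is a pair, one component from each; accept when both components accept.
          a    b  
>  q0     q1   q2 
   q1     q3   q4 
   q2     q5   q4 
   q3     q6   q7 
   q4     q8   q7 
   q5     q6   q9 
 * q6    q10  q11 
 * q7    q12  q11 
 * q8    q10  q13 
   q9    q13  q13 
   q10   q10  q11 
   q11   q12  q11 
   q12   q10  q13 
   q13   q13  q13 
(> = start, * = accepting)

start=q0; accept=q6,q7,q8; q0-a>q1; q0-b>q2; q1-a>q3; q1-b>q4; q2-a>q5; q2-b>q4; q3-a>q6; q3-b>q7; q4-a>q8; q4-b>q7; q5-a>q6; q5-b>q9; q6-a>q10; q6-b>q11; q7-a>q12; q7-b>q11; q8-a>q10; q8-b>q13; q9-a>q13; q9-b>q13; q10-a>q10; q10-b>q11; q11-a>q12; q11-b>q11; q12-a>q10; q12-b>q13; q13-a>q13; q13-b>q13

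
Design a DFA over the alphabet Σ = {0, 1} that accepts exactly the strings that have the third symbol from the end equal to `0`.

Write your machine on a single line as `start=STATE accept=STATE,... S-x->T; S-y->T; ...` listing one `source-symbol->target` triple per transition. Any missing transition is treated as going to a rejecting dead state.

start=A; accept=H,I,J,K; A-0->B; A-1->C; B-0->D; B-1->E; C-0->F; C-1->G; D-0->H; D-1->I; E-0->J; E-1->K; F-0->L; F-1->M; G-0->N; G-1->O; H-0->H; H-1->I; I-0->J; I-1->K; J-0->L; J-1->M; K-0->N; K-1->O; L-0->H; L-1->I; M-0->J; M-1->K; N-0->L; N-1->M; O-0->N; O-1->O

Because acceptance depends on a position counted from the end, the machine has to buffer the most recent 3 symbols. Make each state the string of the last up-to-3 symbols read; on input `x` shift the window left and append `x`. Accept when the buffered window has length 3 and begins with `0`.
With 15 states:
       0  1 
>  A   B  C 
   B   D  E 
   C   F  G 
   D   H  I 
   E   J  K 
   F   L  M 
   G   N  O 
 * H   H  I 
 * I   J  K 
 * J   L  M 
 * K   N  O 
   L   H  I 
   M   J  K 
   N   L  M 
   O   N  O 
(> = start, * = accepting)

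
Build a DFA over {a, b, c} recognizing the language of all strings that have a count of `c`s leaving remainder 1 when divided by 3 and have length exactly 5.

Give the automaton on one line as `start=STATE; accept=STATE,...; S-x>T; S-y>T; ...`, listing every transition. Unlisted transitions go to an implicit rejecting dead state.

start=q0; accept=q13; q0-a>q1; q0-b>q1; q0-c>q2; q1-a>q3; q1-b>q3; q1-c>q4; q2-a>q4; q2-b>q4; q2-c>q5; q3-a>q6; q3-b>q6; q3-c>q7; q4-a>q7; q4-b>q7; q4-c>q8; q5-a>q8; q5-b>q8; q5-c>q6; q6-a>q9; q6-b>q9; q6-c>q10; q7-a>q10; q7-b>q10; q7-c>q11; q8-a>q11; q8-b>q11; q8-c>q9; q9-a>q12; q9-b>q12; q9-c>q13; q10-a>q13; q10-b>q13; q10-c>q14; q11-a>q14; q11-b>q14; q11-c>q12; q12-a>q15; q12-b>q15; q12-c>q16; q13-a>q16; q13-b>q16; q13-c>q17; q14-a>q17; q14-b>q17; q14-c>q15; q15-a>q15; q15-b>q15; q15-c>q16; q16-a>q16; q16-b>q16; q16-c>q17; q17-a>q17; q17-b>q17; q17-c>q15

Handle the two conditions separately and then intersect. One (3 states) tracks the count of `c`s modulo 3; the other (7 states) tracks the input length, saturating at 6. Each combined state is a pair, one component from each; accept when both components accept.
          a    b    c  
>  q0     q1   q1   q2 
   q1     q3   q3   q4 
   q2     q4   q4   q5 
   q3     q6   q6   q7 
   q4     q7   q7   q8 
   q5     q8   q8   q6 
   q6     q9   q9  q10 
   q7    q10  q10  q11 
   q8    q11  q11   q9 
   q9    q12  q12  q13 
   q10   q13  q13  q14 
   q11   q14  q14  q12 
   q12   q15  q15  q16 
 * q13   q16  q16  q17 
   q14   q17  q17  q15 
   q15   q15  q15  q16 
   q16   q16  q16  q17 
   q17   q17  q17  q15 
(> = start, * = accepting)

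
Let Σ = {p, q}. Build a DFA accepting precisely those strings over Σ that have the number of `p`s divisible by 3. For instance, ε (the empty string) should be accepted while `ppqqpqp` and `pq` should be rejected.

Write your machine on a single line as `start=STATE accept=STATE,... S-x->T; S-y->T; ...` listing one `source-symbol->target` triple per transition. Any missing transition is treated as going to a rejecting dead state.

start=S0; accept=S0; S0-p->S1; S0-q->S0; S1-p->S2; S1-q->S1; S2-p->S0; S2-q->S2

Keep the running count of `p`s modulo 3: each `p` advances along the cycle S0 → S1 → S2 → S0 while other symbols loop. Accept at S0.
With 3 states:
        p   q  
>* S0   S1  S0 
   S1   S2  S1 
   S2   S0  S2 
(> = start, * = accepting)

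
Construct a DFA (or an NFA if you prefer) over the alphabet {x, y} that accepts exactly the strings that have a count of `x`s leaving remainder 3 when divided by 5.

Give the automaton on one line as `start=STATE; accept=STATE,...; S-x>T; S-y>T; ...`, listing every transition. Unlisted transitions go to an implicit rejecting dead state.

Keep the running count of `x`s modulo 5: each `x` advances along the cycle q0 → q1 → q2 → q3 → q4 → q0 while other symbols loop. Accept at q3.
A 5-state machine:
        x   y  
>  q0   q1  q0 
   q1   q2  q1 
   q2   q3  q2 
 * q3   q4  q3 
   q4   q0  q4 
(> = start, * = accepting)

start=q0; accept=q3; q0-x>q1; q0-y>q0; q1-x>q2; q1-y>q1; q2-x>q3; q2-y>q2; q3-x>q4; q3-y>q3; q4-x>q0; q4-y>q4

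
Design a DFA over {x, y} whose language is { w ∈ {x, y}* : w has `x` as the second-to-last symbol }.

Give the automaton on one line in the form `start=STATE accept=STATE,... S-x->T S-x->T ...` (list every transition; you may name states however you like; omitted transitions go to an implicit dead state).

Because acceptance depends on a position counted from the end, the machine has to buffer the most recent 2 symbols. Make each state the string of the last up-to-2 symbols read; on input `x` shift the window left and append `x`. Accept when the buffered window has length 2 and begins with `x`.
        x   y  
>  s0   s1  s2 
   s1   s3  s4 
   s2   s5  s6 
 * s3   s3  s4 
 * s4   s5  s6 
   s5   s3  s4 
   s6   s5  s6 
(> = start, * = accepting)

start=s0 accept=s3,s4 s0-x->s1 s0-y->s2 s1-x->s3 s1-y->s4 s2-x->s5 s2-y->s6 s3-x->s3 s3-y->s4 s4-x->s5 s4-y->s6 s5-x->s3 s5-y->s4 s6-x->s5 s6-y->s6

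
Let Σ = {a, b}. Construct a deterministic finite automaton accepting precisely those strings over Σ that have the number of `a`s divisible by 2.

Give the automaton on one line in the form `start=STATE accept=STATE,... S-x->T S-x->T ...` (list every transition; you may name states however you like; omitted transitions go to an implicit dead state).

start=S0 accept=S0 S0-a->S1 S0-b->S0 S1-a->S0 S1-b->S1

The only thing that matters is how many `a`s have appeared, reduced mod 2. Use one state per residue: S0 for 0, …, S1 for 1. Reading `a` moves to the next residue; anything else stays put. S0 is accepting.
2 states suffice.
        a   b  
>* S0   S1  S0 
   S1   S0  S1 
(> = start, * = accepting)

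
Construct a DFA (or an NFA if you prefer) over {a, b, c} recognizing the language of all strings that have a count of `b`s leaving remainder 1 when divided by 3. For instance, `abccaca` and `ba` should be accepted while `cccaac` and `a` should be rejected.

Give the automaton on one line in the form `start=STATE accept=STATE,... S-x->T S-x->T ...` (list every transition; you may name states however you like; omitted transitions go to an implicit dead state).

Keep the running count of `b`s modulo 3: each `b` advances along the cycle q0 → q1 → q2 → q0 while other symbols loop. Accept at q1.
A 3-state machine:
        a   b   c  
>  q0   q0  q1  q0 
 * q1   q1  q2  q1 
   q2   q2  q0  q2 
(> = start, * = accepting)

start=q0 accept=q1 q0-a->q0 q0-b->q1 q0-c->q0 q1-a->q1 q1-b->q2 q1-c->q1 q2-a->q2 q2-b->q0 q2-c->q2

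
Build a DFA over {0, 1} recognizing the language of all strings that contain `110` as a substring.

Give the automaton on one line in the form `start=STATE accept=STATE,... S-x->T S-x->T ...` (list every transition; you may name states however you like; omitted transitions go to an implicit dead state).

start=q0 accept=q3 q0-0->q0 q0-1->q1 q1-0->q0 q1-1->q2 q2-0->q3 q2-1->q2 q3-0->q3 q3-1->q3

Track how much of `110` has been matched so far: state q0 is no progress, q3 is the absorbing accept state reached once `110` has occurred. Intermediate states record partial matches; on a mismatch, fall back to the longest reusable overlap.
With 4 states:
        0   1  
>  q0   q0  q1 
   q1   q0  q2 
   q2   q3  q2 
 * q3   q3  q3 
(> = start, * = accepting)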